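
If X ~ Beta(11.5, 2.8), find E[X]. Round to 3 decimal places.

The Beta mean is α/(α+β) = 11.5/(11.5+2.8) = 0.804.

0.804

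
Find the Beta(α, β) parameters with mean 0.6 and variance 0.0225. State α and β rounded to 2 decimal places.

α = 5.80, β = 3.87

Let s = α+β. The Beta variance is μ(1−μ)/(s+1).
So s+1 = μ(1−μ)/σ² = (0.6×0.4)/0.0225 = 0.24/0.0225 = 10.6667, giving s = 9.6667.
Then α = μs = 0.6×9.6667 = 5.80 and β = (1−μ)s = 0.4×9.6667 = 3.87.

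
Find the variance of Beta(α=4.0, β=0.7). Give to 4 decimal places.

Var = αβ/[(α+β)²(α+β+1)] = (4.0×0.7)/(4.7²×5.7) = 2.80/125.913 = 0.0222.

0.0222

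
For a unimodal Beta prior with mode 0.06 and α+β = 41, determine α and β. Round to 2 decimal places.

α = 3.34, β = 37.66

Mode = (α−1)/(κ−2) with κ = α+β, so α−1 = 0.06·39 = 2.34.
α = 3.34; β = κ − α = 37.66.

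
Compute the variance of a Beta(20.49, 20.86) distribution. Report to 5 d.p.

0.00590

μ = 20.49/41.35 = 0.495526; Var = μ(1−μ)/(α+β+1) = 0.2499800/42.35 = 0.00590.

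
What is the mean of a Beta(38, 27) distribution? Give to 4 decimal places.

0.5846

E[X] = α/(α+β) = 38/65 = 0.5846.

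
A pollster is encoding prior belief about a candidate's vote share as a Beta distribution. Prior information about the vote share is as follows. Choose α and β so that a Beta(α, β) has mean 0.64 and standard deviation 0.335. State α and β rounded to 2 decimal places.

α = 0.67, β = 0.38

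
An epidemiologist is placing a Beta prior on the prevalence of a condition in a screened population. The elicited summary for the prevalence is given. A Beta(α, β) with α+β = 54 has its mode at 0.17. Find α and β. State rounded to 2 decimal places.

α = 9.84, β = 44.16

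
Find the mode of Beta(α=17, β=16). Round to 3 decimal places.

0.516

With α,β > 1, mode = (α−1)/(α+β−2) = 16/31 = 0.516.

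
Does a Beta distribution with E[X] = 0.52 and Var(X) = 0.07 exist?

Yes

For any Beta, Var(X) < E[X]·(1−E[X]).
Here μ(1−μ) = 0.52×0.48 = 0.2496, and 0.07 < 0.2496.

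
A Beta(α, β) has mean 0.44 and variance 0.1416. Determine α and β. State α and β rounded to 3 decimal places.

α = 0.326, β = 0.414

Write ν = α+β; then α = μν and Var = μ(1−μ)/(ν+1).
ν = μ(1−μ)/Var − 1 = 0.2464/0.1416 − 1 = 0.7401.
α = 0.44·0.7401 = 0.326, β = 0.56·0.7401 = 0.414.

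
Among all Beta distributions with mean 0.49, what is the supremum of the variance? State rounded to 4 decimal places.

0.2499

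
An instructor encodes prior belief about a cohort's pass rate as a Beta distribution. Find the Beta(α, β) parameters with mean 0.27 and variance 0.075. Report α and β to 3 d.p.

By moment matching, α+β = μ(1−μ)/σ² − 1 = (0.27·0.73)/0.075 − 1 = 2.6280 − 1 = 1.6280.
Since α/(α+β) = μ, α = 0.27·1.6280 = 0.440 and β = 0.73·1.6280 = 1.188.

α = 0.440, β = 1.188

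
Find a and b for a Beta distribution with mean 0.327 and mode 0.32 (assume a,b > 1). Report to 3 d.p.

a = 16.817, b = 34.611

With s = a+b: μ = a/s and mode = (a−1)/(s−2). Eliminating a = μs,
μs − 1 = m(s−2) ⇒ s(μ−m) = 1−2m ⇒ s = 0.36/0.007 = 51.4286.
So a = μs = 16.817, b = (1−μ)s = 34.611.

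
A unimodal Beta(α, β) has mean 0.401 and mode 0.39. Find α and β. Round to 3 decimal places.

α = 8.020, β = 11.980

Let s = α+β. Mean gives α = μs = 0.401s; mode gives (α−1)/(s−2) = 0.39.
Substituting: 0.401s − 1 = 0.39(s−2) = 0.39s − 0.78, so 0.011s = 0.22 and s = 20.0000.
Then α = 0.401×20.0000 = 8.020 and β = s−α = 11.980.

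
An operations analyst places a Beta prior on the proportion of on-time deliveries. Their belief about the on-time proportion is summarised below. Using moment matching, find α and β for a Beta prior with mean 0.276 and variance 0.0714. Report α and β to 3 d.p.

By moment matching, α+β = μ(1−μ)/σ² − 1 = (0.276·0.724)/0.0714 − 1 = 2.7987 − 1 = 1.7987.
Since α/(α+β) = μ, α = 0.276·1.7987 = 0.496 and β = 0.724·1.7987 = 1.302.

α = 0.496, β = 1.302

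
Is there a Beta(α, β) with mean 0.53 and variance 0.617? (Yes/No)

No

The Beta variance bound is σ² < μ(1−μ).
Here μ(1−μ) = 0.53×0.47 = 0.2491, and 0.617 ≥ 0.2491.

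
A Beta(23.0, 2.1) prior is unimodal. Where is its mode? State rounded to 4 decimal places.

0.9524

The density x^(α−1)(1−x)^(β−1) is maximised at (α−1)/(α+β−2) = 22.0/23.1 = 0.9524.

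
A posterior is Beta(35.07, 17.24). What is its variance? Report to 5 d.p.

0.00414

Var = αβ/[(α+β)²(α+β+1)] = (35.07×17.24)/(52.31²×53.31) = 604.6068/145874.077491 = 0.00414.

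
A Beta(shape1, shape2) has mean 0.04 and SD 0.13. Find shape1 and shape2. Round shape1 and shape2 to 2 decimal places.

First σ² = 0.0169. Setting shape1 = μn, shape2 = (1−μ)n with n = shape1+shape2,
μ(1−μ)/(n+1) = 0.0169 ⇒ n+1 = 0.0384/0.0169 = 2.2722 ⇒ n = 1.2722.
Hence shape1 = 0.04×1.2722 = 0.05, shape2 = 0.96×1.2722 = 1.22.

shape1 = 0.05, shape2 = 1.22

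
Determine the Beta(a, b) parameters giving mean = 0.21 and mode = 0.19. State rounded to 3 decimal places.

a = 6.510, b = 24.490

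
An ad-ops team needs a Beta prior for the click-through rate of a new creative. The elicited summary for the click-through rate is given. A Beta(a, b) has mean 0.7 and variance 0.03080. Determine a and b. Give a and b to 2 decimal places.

By moment matching, a+b = μ(1−μ)/σ² − 1 = (0.7·0.3)/0.03080 − 1 = 6.8182 − 1 = 5.8182.
Since a/(a+b) = μ, a = 0.7·5.8182 = 4.07 and b = 0.3·5.8182 = 1.75.

a = 4.07, b = 1.75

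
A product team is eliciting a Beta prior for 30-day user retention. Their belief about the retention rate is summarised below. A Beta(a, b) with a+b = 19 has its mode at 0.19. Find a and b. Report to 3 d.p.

Since the density peak of Beta(a,b) is at (a−1)/(a+b−2),
a = 1 + 0.19(19−2) = 4.230 and b = 19 − 4.230 = 14.770.

a = 4.230, b = 14.770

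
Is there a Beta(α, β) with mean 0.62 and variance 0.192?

For any Beta, Var(X) < E[X]·(1−E[X]).
Here μ(1−μ) = 0.62×0.38 = 0.2356, and 0.192 < 0.2356.

Yes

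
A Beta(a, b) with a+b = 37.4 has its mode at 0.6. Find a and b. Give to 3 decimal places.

Mode = (a−1)/(κ−2) with κ = a+b, so a−1 = 0.6·35.4 = 21.240.
a = 22.240; b = κ − a = 15.160.

a = 22.240, b = 15.160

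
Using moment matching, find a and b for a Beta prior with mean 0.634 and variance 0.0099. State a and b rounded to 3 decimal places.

Write ν = a+b; then a = μν and Var = μ(1−μ)/(ν+1).
ν = μ(1−μ)/Var − 1 = 0.232044/0.0099 − 1 = 22.4388.
a = 0.634·22.4388 = 14.226, b = 0.366·22.4388 = 8.213.

a = 14.226, b = 8.213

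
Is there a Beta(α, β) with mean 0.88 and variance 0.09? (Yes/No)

A Beta with mean μ has variance μ(1−μ)/(α+β+1) < μ(1−μ).
Here μ(1−μ) = 0.88×0.12 = 0.1056, and 0.09 < 0.1056.

Yes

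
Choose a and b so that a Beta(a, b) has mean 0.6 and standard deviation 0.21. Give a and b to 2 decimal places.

First σ² = 0.0441. Setting a = μn, b = (1−μ)n with n = a+b,
μ(1−μ)/(n+1) = 0.0441 ⇒ n+1 = 0.24/0.0441 = 5.4422 ⇒ n = 4.4422.
Hence a = 0.6×4.4422 = 2.67, b = 0.4×4.4422 = 1.78.

a = 2.67, b = 1.78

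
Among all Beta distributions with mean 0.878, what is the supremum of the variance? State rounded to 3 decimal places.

For fixed mean μ the Beta variance is μ(1−μ)/(α+β+1), increasing as α+β decreases.
Its least upper bound (not attained) is μ(1−μ) = 0.878·0.122 = 0.107.

0.107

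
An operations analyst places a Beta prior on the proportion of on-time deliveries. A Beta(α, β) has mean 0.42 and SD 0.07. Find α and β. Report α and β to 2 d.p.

σ² = 0.07² = 0.0049.
With s = α+β, Var = μ(1−μ)/(s+1), so s+1 = (0.42×0.58)/0.0049 = 49.7143 and s = 48.7143.
α = μs = 20.46, β = (1−μ)s = 28.25.

α = 20.46, β = 28.25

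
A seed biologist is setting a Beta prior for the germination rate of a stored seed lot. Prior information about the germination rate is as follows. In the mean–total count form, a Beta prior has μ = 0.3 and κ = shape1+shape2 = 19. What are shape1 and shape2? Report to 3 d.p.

shape1 = μκ = 0.3×19 = 5.700 and shape2 = (1−μ)κ = 0.7×19 = 13.300.

shape1 = 5.700, shape2 = 13.300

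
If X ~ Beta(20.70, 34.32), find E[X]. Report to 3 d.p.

0.376

E[X] = α/(α+β) = 20.70/55.02 = 0.376.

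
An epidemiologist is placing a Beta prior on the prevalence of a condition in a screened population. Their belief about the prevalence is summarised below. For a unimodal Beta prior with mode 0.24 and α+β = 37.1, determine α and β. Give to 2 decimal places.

α = 9.42, β = 27.68

Since the density peak of Beta(α,β) is at (α−1)/(α+β−2),
α = 1 + 0.24(37.1−2) = 9.42 and β = 37.1 − 9.42 = 27.68.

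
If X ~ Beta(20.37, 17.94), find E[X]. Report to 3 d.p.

E[X] = α/(α+β) = 20.37/38.31 = 0.532.

0.532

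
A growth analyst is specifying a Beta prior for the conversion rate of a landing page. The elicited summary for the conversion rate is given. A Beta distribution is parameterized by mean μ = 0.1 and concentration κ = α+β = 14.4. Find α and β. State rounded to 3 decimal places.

α = 1.440, β = 12.960

Split κ in proportion μ : (1−μ): α = 0.1·14.4 = 1.440, β = 14.4 − 1.440 = 12.960.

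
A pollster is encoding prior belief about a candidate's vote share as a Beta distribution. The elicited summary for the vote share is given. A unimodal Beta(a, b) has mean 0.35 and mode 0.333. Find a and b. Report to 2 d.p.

a = 6.88, b = 12.77

Let s = a+b. Mean gives a = μs = 0.35s; mode gives (a−1)/(s−2) = 0.333.
Substituting: 0.35s − 1 = 0.333(s−2) = 0.333s − 0.666, so 0.017s = 0.334 and s = 19.6471.
Then a = 0.35×19.6471 = 6.88 and b = s−a = 12.77.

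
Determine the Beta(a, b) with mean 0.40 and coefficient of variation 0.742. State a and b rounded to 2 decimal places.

a = 0.69, b = 1.03

σ = CV·μ = 0.742×0.40 = 0.29680, so σ² = 0.088090.
s+1 = μ(1−μ)/σ² = 0.2400/0.088090 = 2.7245, so s = a+b = 1.7245.
a = μs = 0.69, b = (1−μ)s = 1.03.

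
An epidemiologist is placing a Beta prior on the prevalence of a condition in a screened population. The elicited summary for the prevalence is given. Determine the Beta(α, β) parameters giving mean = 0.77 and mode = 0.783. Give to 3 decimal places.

With s = α+β: μ = α/s and mode = (α−1)/(s−2). Eliminating α = μs,
μs − 1 = m(s−2) ⇒ s(μ−m) = 1−2m ⇒ s = -0.566/-0.013 = 43.5385.
So α = μs = 33.525, β = (1−μ)s = 10.014.

α = 33.525, β = 10.014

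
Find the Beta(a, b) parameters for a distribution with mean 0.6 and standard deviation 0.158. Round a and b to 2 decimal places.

a = 5.17, b = 3.45

First σ² = 0.024964. Setting a = μn, b = (1−μ)n with n = a+b,
μ(1−μ)/(n+1) = 0.024964 ⇒ n+1 = 0.24/0.024964 = 9.6138 ⇒ n = 8.6138.
Hence a = 0.6×8.6138 = 5.17, b = 0.4×8.6138 = 3.45.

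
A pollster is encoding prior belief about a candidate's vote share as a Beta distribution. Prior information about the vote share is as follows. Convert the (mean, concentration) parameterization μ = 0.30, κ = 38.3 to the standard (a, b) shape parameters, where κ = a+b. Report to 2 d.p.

a = 11.49, b = 26.81

a = μκ = 0.30×38.3 = 11.49 and b = (1−μ)κ = 0.70×38.3 = 26.81.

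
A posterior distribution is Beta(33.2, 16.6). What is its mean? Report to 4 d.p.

E[X] = α/(α+β) = 33.2/49.8 = 0.6667.

0.6667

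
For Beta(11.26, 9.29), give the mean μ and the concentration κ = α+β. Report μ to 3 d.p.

μ = 0.548, κ = 20.55

κ = α+β = 11.26+9.29 = 20.55; μ = α/κ = 11.26/20.55 = 0.548.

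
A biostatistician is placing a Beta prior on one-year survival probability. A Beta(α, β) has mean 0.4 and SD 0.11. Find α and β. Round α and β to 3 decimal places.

α = 7.534, β = 11.301

Variance = 0.11² = 0.0121. The moment-matching identity α+β = μ(1−μ)/Var − 1 gives
α+β = 0.24/0.0121 − 1 = 18.8347, so α = μ·18.8347 = 7.534 and β = (1−μ)·18.8347 = 11.301.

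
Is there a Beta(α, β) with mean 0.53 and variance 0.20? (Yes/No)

Yes

A Beta with mean μ has variance μ(1−μ)/(α+β+1) < μ(1−μ).
Here μ(1−μ) = 0.53×0.47 = 0.2491, and 0.20 < 0.2491.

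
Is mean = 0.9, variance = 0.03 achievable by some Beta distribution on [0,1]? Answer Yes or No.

Yes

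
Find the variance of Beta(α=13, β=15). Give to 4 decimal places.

α+β = 28 and αβ = 195, so Var = αβ/[(α+β)²(α+β+1)] = 195/22736 = 0.0086.

0.0086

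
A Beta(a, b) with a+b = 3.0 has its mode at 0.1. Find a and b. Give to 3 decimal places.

a = 1.100, b = 1.900

For a,b>1 the mode is (a−1)/(a+b−2), so a = mode·(κ−2)+1 = 0.1×1.0+1 = 1.100.
And b = (1−mode)·(κ−2)+1 = 0.9×1.0+1 = 1.900.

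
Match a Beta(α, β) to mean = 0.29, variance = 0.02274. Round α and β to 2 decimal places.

α = 2.34, β = 5.72

Write ν = α+β; then α = μν and Var = μ(1−μ)/(ν+1).
ν = μ(1−μ)/Var − 1 = 0.2059/0.02274 − 1 = 8.0545.
α = 0.29·8.0545 = 2.34, β = 0.71·8.0545 = 5.72.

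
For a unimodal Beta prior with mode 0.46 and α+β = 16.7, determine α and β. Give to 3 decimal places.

Since the density peak of Beta(α,β) is at (α−1)/(α+β−2),
α = 1 + 0.46(16.7−2) = 7.762 and β = 16.7 − 7.762 = 8.938.

α = 7.762, β = 8.938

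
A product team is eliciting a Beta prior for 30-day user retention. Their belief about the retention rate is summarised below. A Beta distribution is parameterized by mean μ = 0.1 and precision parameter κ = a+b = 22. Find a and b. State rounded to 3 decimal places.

a = 2.200, b = 19.800

a = μκ = 0.1×22 = 2.200 and b = (1−μ)κ = 0.9×22 = 19.800.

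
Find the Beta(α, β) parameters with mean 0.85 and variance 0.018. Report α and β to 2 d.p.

α = 5.17, β = 0.91

Let s = α+β. The Beta variance is μ(1−μ)/(s+1).
So s+1 = μ(1−μ)/σ² = (0.85×0.15)/0.018 = 0.1275/0.018 = 7.0833, giving s = 6.0833.
Then α = μs = 0.85×6.0833 = 5.17 and β = (1−μ)s = 0.15×6.0833 = 0.91.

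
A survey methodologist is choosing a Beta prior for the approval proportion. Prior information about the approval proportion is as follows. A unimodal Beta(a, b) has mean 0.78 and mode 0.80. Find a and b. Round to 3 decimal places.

a = 23.400, b = 6.600

Let s = a+b. Mean gives a = μs = 0.78s; mode gives (a−1)/(s−2) = 0.80.
Substituting: 0.78s − 1 = 0.80(s−2) = 0.80s − 1.60, so -0.02s = -0.60 and s = 30.0000.
Then a = 0.78×30.0000 = 23.400 and b = s−a = 6.600.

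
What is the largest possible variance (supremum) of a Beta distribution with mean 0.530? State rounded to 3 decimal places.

0.249

Var = μ(1−μ)/(α+β+1), which approaches μ(1−μ) as α+β → 0.
So the supremum is μ(1−μ) = 0.530×0.470 = 0.249.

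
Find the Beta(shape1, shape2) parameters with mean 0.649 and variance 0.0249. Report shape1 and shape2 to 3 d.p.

Write ν = shape1+shape2; then shape1 = μν and Var = μ(1−μ)/(ν+1).
ν = μ(1−μ)/Var − 1 = 0.227799/0.0249 − 1 = 8.1486.
shape1 = 0.649·8.1486 = 5.288, shape2 = 0.351·8.1486 = 2.860.

shape1 = 5.288, shape2 = 2.860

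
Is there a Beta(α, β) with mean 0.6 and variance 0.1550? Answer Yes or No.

For any Beta, Var(X) < E[X]·(1−E[X]).
Here μ(1−μ) = 0.6×0.4 = 0.24, and 0.1550 < 0.24.

Yes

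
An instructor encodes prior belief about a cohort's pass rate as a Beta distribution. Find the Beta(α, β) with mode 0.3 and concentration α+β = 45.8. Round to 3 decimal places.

Since the density peak of Beta(α,β) is at (α−1)/(α+β−2),
α = 1 + 0.3(45.8−2) = 14.140 and β = 45.8 − 14.140 = 31.660.

α = 14.140, β = 31.660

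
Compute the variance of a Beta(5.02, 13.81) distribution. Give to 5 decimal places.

0.00986

α+β = 18.83 and αβ = 69.3262, so Var = αβ/[(α+β)²(α+β+1)] = 69.3262/7031.101287 = 0.00986.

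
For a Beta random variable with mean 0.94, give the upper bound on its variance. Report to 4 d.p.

0.0564

Var = μ(1−μ)/(α+β+1), which approaches μ(1−μ) as α+β → 0.
So the supremum is μ(1−μ) = 0.94×0.06 = 0.0564.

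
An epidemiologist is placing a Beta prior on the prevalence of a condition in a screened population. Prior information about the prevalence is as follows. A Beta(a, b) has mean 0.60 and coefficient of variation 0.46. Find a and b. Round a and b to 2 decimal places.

Var = (CV·μ)² = (0.46×0.60)² = 0.076176.
a+b = μ(1−μ)/Var − 1 = 0.2400/0.076176 − 1 = 2.1506.
Thus a = 0.60·2.1506 = 1.29 and b = 0.40·2.1506 = 0.86.

a = 1.29, b = 0.86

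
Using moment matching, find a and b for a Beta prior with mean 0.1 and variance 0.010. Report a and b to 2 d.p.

a = 0.80, b = 7.20

Write ν = a+b; then a = μν and Var = μ(1−μ)/(ν+1).
ν = μ(1−μ)/Var − 1 = 0.09/0.010 − 1 = 8.0000.
a = 0.1·8.0000 = 0.80, b = 0.9·8.0000 = 7.20.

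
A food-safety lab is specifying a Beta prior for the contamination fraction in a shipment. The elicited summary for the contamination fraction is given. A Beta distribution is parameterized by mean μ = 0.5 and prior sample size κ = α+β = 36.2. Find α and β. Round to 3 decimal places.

α = 18.100, β = 18.100

Split κ in proportion μ : (1−μ): α = 0.5·36.2 = 18.100, β = 36.2 − 18.100 = 18.100.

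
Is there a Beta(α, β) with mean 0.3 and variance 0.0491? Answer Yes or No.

Yes

A Beta with mean μ has variance μ(1−μ)/(α+β+1) < μ(1−μ).
Here μ(1−μ) = 0.3×0.7 = 0.21, and 0.0491 < 0.21.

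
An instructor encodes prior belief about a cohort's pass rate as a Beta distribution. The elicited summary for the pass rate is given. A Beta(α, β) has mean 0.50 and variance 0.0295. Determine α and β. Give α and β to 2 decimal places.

α = 3.74, β = 3.74

Write ν = α+β; then α = μν and Var = μ(1−μ)/(ν+1).
ν = μ(1−μ)/Var − 1 = 0.2500/0.0295 − 1 = 7.4746.
α = 0.50·7.4746 = 3.74, β = 0.50·7.4746 = 3.74.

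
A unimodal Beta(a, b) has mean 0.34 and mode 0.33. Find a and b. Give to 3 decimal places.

Let s = a+b. Mean gives a = μs = 0.34s; mode gives (a−1)/(s−2) = 0.33.
Substituting: 0.34s − 1 = 0.33(s−2) = 0.33s − 0.66, so 0.01s = 0.34 and s = 34.0000.
Then a = 0.34×34.0000 = 11.560 and b = s−a = 22.440.

a = 11.560, b = 22.440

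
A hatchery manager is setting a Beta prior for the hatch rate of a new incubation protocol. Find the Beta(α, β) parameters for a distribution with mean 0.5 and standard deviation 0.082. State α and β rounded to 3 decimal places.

α = 18.090, β = 18.090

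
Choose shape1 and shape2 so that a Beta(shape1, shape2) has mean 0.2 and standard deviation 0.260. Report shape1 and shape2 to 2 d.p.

shape1 = 0.27, shape2 = 1.09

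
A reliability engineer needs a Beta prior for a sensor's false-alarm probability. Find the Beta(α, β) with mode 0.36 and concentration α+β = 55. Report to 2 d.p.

α = 20.08, β = 34.92

Mode = (α−1)/(κ−2) with κ = α+β, so α−1 = 0.36·53 = 19.08.
α = 20.08; β = κ − α = 34.92.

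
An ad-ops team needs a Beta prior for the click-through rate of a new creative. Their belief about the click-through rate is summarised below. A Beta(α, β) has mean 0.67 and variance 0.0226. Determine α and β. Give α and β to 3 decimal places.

α = 5.885, β = 2.898

Let s = α+β. The Beta variance is μ(1−μ)/(s+1).
So s+1 = μ(1−μ)/σ² = (0.67×0.33)/0.0226 = 0.2211/0.0226 = 9.7832, giving s = 8.7832.
Then α = μs = 0.67×8.7832 = 5.885 and β = (1−μ)s = 0.33×8.7832 = 2.898.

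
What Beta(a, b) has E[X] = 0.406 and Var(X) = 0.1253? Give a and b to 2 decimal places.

Write ν = a+b; then a = μν and Var = μ(1−μ)/(ν+1).
ν = μ(1−μ)/Var − 1 = 0.241164/0.1253 − 1 = 0.9247.
a = 0.406·0.9247 = 0.38, b = 0.594·0.9247 = 0.55.

a = 0.38, b = 0.55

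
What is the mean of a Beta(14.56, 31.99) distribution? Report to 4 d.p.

0.3128

The Beta mean is α/(α+β) = 14.56/(14.56+31.99) = 0.3128.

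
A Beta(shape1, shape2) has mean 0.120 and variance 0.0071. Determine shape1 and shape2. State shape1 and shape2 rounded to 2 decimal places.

shape1 = 1.66, shape2 = 12.21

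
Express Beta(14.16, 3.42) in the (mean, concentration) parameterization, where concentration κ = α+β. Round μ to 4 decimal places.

μ = 0.8055, κ = 17.58

κ = α+β = 14.16+3.42 = 17.58; μ = α/κ = 14.16/17.58 = 0.8055.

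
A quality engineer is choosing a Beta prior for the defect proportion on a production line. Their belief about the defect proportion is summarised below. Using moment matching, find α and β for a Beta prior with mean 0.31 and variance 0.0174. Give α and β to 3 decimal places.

Let s = α+β. The Beta variance is μ(1−μ)/(s+1).
So s+1 = μ(1−μ)/σ² = (0.31×0.69)/0.0174 = 0.2139/0.0174 = 12.2931, giving s = 11.2931.
Then α = μs = 0.31×11.2931 = 3.501 and β = (1−μ)s = 0.69×11.2931 = 7.792.

α = 3.501, β = 7.792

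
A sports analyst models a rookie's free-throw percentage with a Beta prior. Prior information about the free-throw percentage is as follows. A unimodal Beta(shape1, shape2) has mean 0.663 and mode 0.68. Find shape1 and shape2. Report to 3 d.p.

Let s = shape1+shape2. Mean gives shape1 = μs = 0.663s; mode gives (shape1−1)/(s−2) = 0.68.
Substituting: 0.663s − 1 = 0.68(s−2) = 0.68s − 1.36, so -0.017s = -0.36 and s = 21.1765.
Then shape1 = 0.663×21.1765 = 14.040 and shape2 = s−shape1 = 7.136.

shape1 = 14.040, shape2 = 7.136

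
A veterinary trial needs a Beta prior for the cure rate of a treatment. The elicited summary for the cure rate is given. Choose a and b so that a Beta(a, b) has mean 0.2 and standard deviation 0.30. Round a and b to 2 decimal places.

a = 0.16, b = 0.62

Variance = 0.30² = 0.0900. The moment-matching identity a+b = μ(1−μ)/Var − 1 gives
a+b = 0.16/0.0900 − 1 = 0.7778, so a = μ·0.7778 = 0.16 and b = (1−μ)·0.7778 = 0.62.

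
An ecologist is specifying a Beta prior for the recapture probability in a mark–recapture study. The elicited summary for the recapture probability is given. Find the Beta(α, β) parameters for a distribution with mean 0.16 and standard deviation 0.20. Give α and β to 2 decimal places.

α = 0.38, β = 1.98

σ² = 0.20² = 0.0400.
With s = α+β, Var = μ(1−μ)/(s+1), so s+1 = (0.16×0.84)/0.0400 = 3.3600 and s = 2.3600.
α = μs = 0.38, β = (1−μ)s = 1.98.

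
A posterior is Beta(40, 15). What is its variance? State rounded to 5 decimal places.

0.00354

α+β = 55 and αβ = 600, so Var = αβ/[(α+β)²(α+β+1)] = 600/169400 = 0.00354.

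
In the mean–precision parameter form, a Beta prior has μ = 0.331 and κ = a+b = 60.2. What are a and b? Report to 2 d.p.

a = 19.93, b = 40.27

a = μκ = 0.331×60.2 = 19.93 and b = (1−μ)κ = 0.669×60.2 = 40.27.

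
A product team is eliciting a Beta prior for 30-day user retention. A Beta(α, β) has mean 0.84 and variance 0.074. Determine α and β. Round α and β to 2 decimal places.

α = 0.69, β = 0.13

Let s = α+β. The Beta variance is μ(1−μ)/(s+1).
So s+1 = μ(1−μ)/σ² = (0.84×0.16)/0.074 = 0.1344/0.074 = 1.8162, giving s = 0.8162.
Then α = μs = 0.84×0.8162 = 0.69 and β = (1−μ)s = 0.16×0.8162 = 0.13.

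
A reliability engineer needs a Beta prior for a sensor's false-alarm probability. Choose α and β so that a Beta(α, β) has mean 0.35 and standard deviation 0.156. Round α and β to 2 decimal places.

α = 2.92, β = 5.43

First σ² = 0.024336. Setting α = μn, β = (1−μ)n with n = α+β,
μ(1−μ)/(n+1) = 0.024336 ⇒ n+1 = 0.2275/0.024336 = 9.3483 ⇒ n = 8.3483.
Hence α = 0.35×8.3483 = 2.92, β = 0.65×8.3483 = 5.43.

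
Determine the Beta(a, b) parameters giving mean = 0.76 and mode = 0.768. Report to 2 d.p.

a = 50.92, b = 16.08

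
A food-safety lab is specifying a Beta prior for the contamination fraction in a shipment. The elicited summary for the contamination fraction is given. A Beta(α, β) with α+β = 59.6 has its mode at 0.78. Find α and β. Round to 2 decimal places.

α = 45.93, β = 13.67

Mode = (α−1)/(κ−2) with κ = α+β, so α−1 = 0.78·57.6 = 44.93.
α = 45.93; β = κ − α = 13.67.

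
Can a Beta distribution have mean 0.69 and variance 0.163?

Yes

A Beta with mean μ has variance μ(1−μ)/(α+β+1) < μ(1−μ).
Here μ(1−μ) = 0.69×0.31 = 0.2139, and 0.163 < 0.2139.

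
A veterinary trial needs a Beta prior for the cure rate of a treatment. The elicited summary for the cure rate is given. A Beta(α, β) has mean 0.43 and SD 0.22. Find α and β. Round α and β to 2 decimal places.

α = 1.75, β = 2.32

First σ² = 0.0484. Setting α = μn, β = (1−μ)n with n = α+β,
μ(1−μ)/(n+1) = 0.0484 ⇒ n+1 = 0.2451/0.0484 = 5.0640 ⇒ n = 4.0640.
Hence α = 0.43×4.0640 = 1.75, β = 0.57×4.0640 = 2.32.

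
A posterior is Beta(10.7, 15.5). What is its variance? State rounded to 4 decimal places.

0.0089

Var = αβ/[(α+β)²(α+β+1)] = (10.7×15.5)/(26.2²×27.2) = 165.85/18671.168 = 0.0089.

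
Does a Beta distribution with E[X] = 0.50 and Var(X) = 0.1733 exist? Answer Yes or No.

Yes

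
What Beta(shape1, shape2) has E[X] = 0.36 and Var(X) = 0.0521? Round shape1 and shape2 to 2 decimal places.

shape1 = 1.23, shape2 = 2.19

Write ν = shape1+shape2; then shape1 = μν and Var = μ(1−μ)/(ν+1).
ν = μ(1−μ)/Var − 1 = 0.2304/0.0521 − 1 = 3.4223.
shape1 = 0.36·3.4223 = 1.23, shape2 = 0.64·3.4223 = 2.19.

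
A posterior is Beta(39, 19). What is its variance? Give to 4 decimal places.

0.0037

α+β = 58 and αβ = 741, so Var = αβ/[(α+β)²(α+β+1)] = 741/198476 = 0.0037.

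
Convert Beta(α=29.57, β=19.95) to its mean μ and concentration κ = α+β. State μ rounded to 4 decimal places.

μ = 0.5971, κ = 49.52

κ = α+β = 29.57+19.95 = 49.52; μ = α/κ = 29.57/49.52 = 0.5971.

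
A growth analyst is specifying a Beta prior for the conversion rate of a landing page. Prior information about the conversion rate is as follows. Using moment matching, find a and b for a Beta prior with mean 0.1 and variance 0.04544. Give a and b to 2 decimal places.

Let s = a+b. The Beta variance is μ(1−μ)/(s+1).
So s+1 = μ(1−μ)/σ² = (0.1×0.9)/0.04544 = 0.09/0.04544 = 1.9806, giving s = 0.9806.
Then a = μs = 0.1×0.9806 = 0.10 and b = (1−μ)s = 0.9×0.9806 = 0.88.

a = 0.10, b = 0.88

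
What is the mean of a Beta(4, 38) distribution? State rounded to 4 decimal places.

The Beta mean is α/(α+β) = 4/(4+38) = 0.0952.

0.0952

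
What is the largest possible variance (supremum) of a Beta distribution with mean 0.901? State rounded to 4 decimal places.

0.0892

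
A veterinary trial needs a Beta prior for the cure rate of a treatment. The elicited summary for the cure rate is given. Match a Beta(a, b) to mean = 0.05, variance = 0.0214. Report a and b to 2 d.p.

a = 0.06, b = 1.16

Let s = a+b. The Beta variance is μ(1−μ)/(s+1).
So s+1 = μ(1−μ)/σ² = (0.05×0.95)/0.0214 = 0.0475/0.0214 = 2.2196, giving s = 1.2196.
Then a = μs = 0.05×1.2196 = 0.06 and b = (1−μ)s = 0.95×1.2196 = 1.16.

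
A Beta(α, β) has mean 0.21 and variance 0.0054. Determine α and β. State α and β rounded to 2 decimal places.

α = 6.24, β = 23.48

Let s = α+β. The Beta variance is μ(1−μ)/(s+1).
So s+1 = μ(1−μ)/σ² = (0.21×0.79)/0.0054 = 0.1659/0.0054 = 30.7222, giving s = 29.7222.
Then α = μs = 0.21×29.7222 = 6.24 and β = (1−μ)s = 0.79×29.7222 = 23.48.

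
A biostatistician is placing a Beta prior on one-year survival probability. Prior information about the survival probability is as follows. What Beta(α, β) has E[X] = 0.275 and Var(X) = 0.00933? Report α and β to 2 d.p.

α = 5.60, β = 14.77

Write ν = α+β; then α = μν and Var = μ(1−μ)/(ν+1).
ν = μ(1−μ)/Var − 1 = 0.199375/0.00933 − 1 = 20.3692.
α = 0.275·20.3692 = 5.60, β = 0.725·20.3692 = 14.77.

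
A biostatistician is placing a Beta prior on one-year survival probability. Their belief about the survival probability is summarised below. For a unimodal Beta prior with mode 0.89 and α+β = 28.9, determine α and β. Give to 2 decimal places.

α = 24.94, β = 3.96

Since the density peak of Beta(α,β) is at (α−1)/(α+β−2),
α = 1 + 0.89(28.9−2) = 24.94 and β = 28.9 − 24.94 = 3.96.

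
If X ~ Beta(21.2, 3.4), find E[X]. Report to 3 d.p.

0.862

E[X] = α/(α+β) = 21.2/24.6 = 0.862.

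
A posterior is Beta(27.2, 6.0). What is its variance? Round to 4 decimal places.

0.0043

Var = αβ/[(α+β)²(α+β+1)] = (27.2×6.0)/(33.2²×34.2) = 163.20/37696.608 = 0.0043.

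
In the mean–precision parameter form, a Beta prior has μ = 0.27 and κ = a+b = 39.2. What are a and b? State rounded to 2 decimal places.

a = μκ = 0.27×39.2 = 10.58 and b = (1−μ)κ = 0.73×39.2 = 28.62.

a = 10.58, b = 28.62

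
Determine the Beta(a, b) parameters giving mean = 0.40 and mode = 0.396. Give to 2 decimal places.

With s = a+b: μ = a/s and mode = (a−1)/(s−2). Eliminating a = μs,
μs − 1 = m(s−2) ⇒ s(μ−m) = 1−2m ⇒ s = 0.208/0.004 = 52.0000.
So a = μs = 20.80, b = (1−μ)s = 31.20.

a = 20.80, b = 31.20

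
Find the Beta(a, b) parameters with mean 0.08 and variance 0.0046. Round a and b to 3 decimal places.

By moment matching, a+b = μ(1−μ)/σ² − 1 = (0.08·0.92)/0.0046 − 1 = 16.0000 − 1 = 15.0000.
Since a/(a+b) = μ, a = 0.08·15.0000 = 1.200 and b = 0.92·15.0000 = 13.800.

a = 1.200, b = 13.800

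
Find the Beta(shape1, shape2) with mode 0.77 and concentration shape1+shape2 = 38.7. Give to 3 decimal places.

Since the density peak of Beta(shape1,shape2) is at (shape1−1)/(shape1+shape2−2),
shape1 = 1 + 0.77(38.7−2) = 29.259 and shape2 = 38.7 − 29.259 = 9.441.

shape1 = 29.259, shape2 = 9.441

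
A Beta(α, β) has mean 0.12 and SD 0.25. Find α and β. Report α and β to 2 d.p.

α = 0.08, β = 0.61

σ² = 0.25² = 0.0625.
With s = α+β, Var = μ(1−μ)/(s+1), so s+1 = (0.12×0.88)/0.0625 = 1.6896 and s = 0.6896.
α = μs = 0.08, β = (1−μ)s = 0.61.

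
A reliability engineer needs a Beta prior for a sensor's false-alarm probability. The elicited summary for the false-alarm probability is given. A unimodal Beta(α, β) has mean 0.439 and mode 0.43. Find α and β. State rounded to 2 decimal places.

With s = α+β: μ = α/s and mode = (α−1)/(s−2). Eliminating α = μs,
μs − 1 = m(s−2) ⇒ s(μ−m) = 1−2m ⇒ s = 0.14/0.009 = 15.5556.
So α = μs = 6.83, β = (1−μ)s = 8.73.

α = 6.83, β = 8.73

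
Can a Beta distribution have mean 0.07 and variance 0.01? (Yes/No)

Yes

A Beta with mean μ has variance μ(1−μ)/(α+β+1) < μ(1−μ).
Here μ(1−μ) = 0.07×0.93 = 0.0651, and 0.01 < 0.0651.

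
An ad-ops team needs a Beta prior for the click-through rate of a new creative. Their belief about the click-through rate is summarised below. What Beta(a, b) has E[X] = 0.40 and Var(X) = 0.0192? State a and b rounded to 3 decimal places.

Let s = a+b. The Beta variance is μ(1−μ)/(s+1).
So s+1 = μ(1−μ)/σ² = (0.40×0.60)/0.0192 = 0.2400/0.0192 = 12.5000, giving s = 11.5000.
Then a = μs = 0.40×11.5000 = 4.600 and b = (1−μ)s = 0.60×11.5000 = 6.900.

a = 4.600, b = 6.900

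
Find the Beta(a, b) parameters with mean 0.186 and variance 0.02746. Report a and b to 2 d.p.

Let s = a+b. The Beta variance is μ(1−μ)/(s+1).
So s+1 = μ(1−μ)/σ² = (0.186×0.814)/0.02746 = 0.151404/0.02746 = 5.5136, giving s = 4.5136.
Then a = μs = 0.186×4.5136 = 0.84 and b = (1−μ)s = 0.814×4.5136 = 3.67.

a = 0.84, b = 3.67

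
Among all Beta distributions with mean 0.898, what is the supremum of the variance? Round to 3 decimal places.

0.092

For fixed mean μ the Beta variance is μ(1−μ)/(α+β+1), increasing as α+β decreases.
Its least upper bound (not attained) is μ(1−μ) = 0.898·0.102 = 0.092.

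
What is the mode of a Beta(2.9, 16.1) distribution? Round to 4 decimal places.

0.1118

The density x^(α−1)(1−x)^(β−1) is maximised at (α−1)/(α+β−2) = 1.9/17.0 = 0.1118.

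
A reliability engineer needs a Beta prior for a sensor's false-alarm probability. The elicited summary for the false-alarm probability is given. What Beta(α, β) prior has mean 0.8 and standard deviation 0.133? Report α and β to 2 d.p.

σ² = 0.133² = 0.017689.
With s = α+β, Var = μ(1−μ)/(s+1), so s+1 = (0.8×0.2)/0.017689 = 9.0452 and s = 8.0452.
α = μs = 6.44, β = (1−μ)s = 1.61.

α = 6.44, β = 1.61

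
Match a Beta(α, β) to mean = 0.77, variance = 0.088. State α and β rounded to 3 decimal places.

By moment matching, α+β = μ(1−μ)/σ² − 1 = (0.77·0.23)/0.088 − 1 = 2.0125 − 1 = 1.0125.
Since α/(α+β) = μ, α = 0.77·1.0125 = 0.780 and β = 0.23·1.0125 = 0.233.

α = 0.780, β = 0.233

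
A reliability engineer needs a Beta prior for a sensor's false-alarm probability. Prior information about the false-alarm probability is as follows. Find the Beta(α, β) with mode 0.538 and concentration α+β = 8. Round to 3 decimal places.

α = 4.228, β = 3.772

For α,β>1 the mode is (α−1)/(α+β−2), so α = mode·(κ−2)+1 = 0.538×6+1 = 4.228.
And β = (1−mode)·(κ−2)+1 = 0.462×6+1 = 3.772.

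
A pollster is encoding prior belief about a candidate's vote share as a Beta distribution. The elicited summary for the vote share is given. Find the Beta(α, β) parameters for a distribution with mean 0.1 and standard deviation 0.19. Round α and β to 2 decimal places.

σ² = 0.19² = 0.0361.
With s = α+β, Var = μ(1−μ)/(s+1), so s+1 = (0.1×0.9)/0.0361 = 2.4931 and s = 1.4931.
α = μs = 0.15, β = (1−μ)s = 1.34.

α = 0.15, β = 1.34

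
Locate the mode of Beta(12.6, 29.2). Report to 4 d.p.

The density x^(α−1)(1−x)^(β−1) is maximised at (α−1)/(α+β−2) = 11.6/39.8 = 0.2915.

0.2915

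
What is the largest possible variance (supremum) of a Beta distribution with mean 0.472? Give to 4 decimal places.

0.2492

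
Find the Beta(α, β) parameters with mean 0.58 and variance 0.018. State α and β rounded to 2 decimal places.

α = 7.27, β = 5.26

Let s = α+β. The Beta variance is μ(1−μ)/(s+1).
So s+1 = μ(1−μ)/σ² = (0.58×0.42)/0.018 = 0.2436/0.018 = 13.5333, giving s = 12.5333.
Then α = μs = 0.58×12.5333 = 7.27 and β = (1−μ)s = 0.42×12.5333 = 5.26.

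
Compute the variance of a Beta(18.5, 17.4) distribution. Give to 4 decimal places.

0.0068

α+β = 35.9 and αβ = 321.90, so Var = αβ/[(α+β)²(α+β+1)] = 321.90/47557.089 = 0.0068.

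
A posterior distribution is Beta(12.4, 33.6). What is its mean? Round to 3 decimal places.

E[X] = α/(α+β) = 12.4/46.0 = 0.270.

0.270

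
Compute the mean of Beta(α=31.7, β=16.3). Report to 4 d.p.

0.6604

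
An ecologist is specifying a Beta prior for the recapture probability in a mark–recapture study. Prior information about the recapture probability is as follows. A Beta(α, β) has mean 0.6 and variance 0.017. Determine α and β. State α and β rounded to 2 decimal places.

α = 7.87, β = 5.25

Let s = α+β. The Beta variance is μ(1−μ)/(s+1).
So s+1 = μ(1−μ)/σ² = (0.6×0.4)/0.017 = 0.24/0.017 = 14.1176, giving s = 13.1176.
Then α = μs = 0.6×13.1176 = 7.87 and β = (1−μ)s = 0.4×13.1176 = 5.25.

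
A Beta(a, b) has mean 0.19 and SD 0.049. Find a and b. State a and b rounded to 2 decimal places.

σ² = 0.049² = 0.002401.
With s = a+b, Var = μ(1−μ)/(s+1), so s+1 = (0.19×0.81)/0.002401 = 64.0983 and s = 63.0983.
a = μs = 11.99, b = (1−μ)s = 51.11.

a = 11.99, b = 51.11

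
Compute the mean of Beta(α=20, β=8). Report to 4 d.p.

0.7143

The Beta mean is α/(α+β) = 20/(20+8) = 0.7143.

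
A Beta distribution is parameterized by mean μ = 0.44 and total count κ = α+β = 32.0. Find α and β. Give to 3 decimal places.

α = 14.080, β = 17.920

Split κ in proportion μ : (1−μ): α = 0.44·32.0 = 14.080, β = 32.0 − 14.080 = 17.920.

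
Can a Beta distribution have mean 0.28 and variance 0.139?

Yes

The Beta variance bound is σ² < μ(1−μ).
Here μ(1−μ) = 0.28×0.72 = 0.2016, and 0.139 < 0.2016.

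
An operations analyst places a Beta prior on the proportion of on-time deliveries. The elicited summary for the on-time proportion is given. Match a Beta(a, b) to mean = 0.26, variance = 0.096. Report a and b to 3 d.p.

Let s = a+b. The Beta variance is μ(1−μ)/(s+1).
So s+1 = μ(1−μ)/σ² = (0.26×0.74)/0.096 = 0.1924/0.096 = 2.0042, giving s = 1.0042.
Then a = μs = 0.26×1.0042 = 0.261 and b = (1−μ)s = 0.74×1.0042 = 0.743.

a = 0.261, b = 0.743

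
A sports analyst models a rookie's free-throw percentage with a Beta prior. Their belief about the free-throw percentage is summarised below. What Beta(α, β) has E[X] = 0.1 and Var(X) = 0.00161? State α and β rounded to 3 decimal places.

Write ν = α+β; then α = μν and Var = μ(1−μ)/(ν+1).
ν = μ(1−μ)/Var − 1 = 0.09/0.00161 − 1 = 54.9006.
α = 0.1·54.9006 = 5.490, β = 0.9·54.9006 = 49.411.

α = 5.490, β = 49.411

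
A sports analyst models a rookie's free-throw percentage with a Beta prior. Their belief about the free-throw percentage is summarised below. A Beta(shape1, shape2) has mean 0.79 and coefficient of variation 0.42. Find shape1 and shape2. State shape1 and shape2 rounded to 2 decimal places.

Var = (CV·μ)² = (0.42×0.79)² = 0.110091.
shape1+shape2 = μ(1−μ)/Var − 1 = 0.1659/0.110091 − 1 = 0.5069.
Thus shape1 = 0.79·0.5069 = 0.40 and shape2 = 0.21·0.5069 = 0.11.

shape1 = 0.40, shape2 = 0.11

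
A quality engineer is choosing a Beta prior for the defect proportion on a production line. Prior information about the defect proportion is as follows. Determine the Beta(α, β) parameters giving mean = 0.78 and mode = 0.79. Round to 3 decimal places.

With s = α+β: μ = α/s and mode = (α−1)/(s−2). Eliminating α = μs,
μs − 1 = m(s−2) ⇒ s(μ−m) = 1−2m ⇒ s = -0.58/-0.01 = 58.0000.
So α = μs = 45.240, β = (1−μ)s = 12.760.

α = 45.240, β = 12.760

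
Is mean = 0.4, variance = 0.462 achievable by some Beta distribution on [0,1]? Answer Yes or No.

For any Beta, Var(X) < E[X]·(1−E[X]).
Here μ(1−μ) = 0.4×0.6 = 0.24, and 0.462 ≥ 0.24.

No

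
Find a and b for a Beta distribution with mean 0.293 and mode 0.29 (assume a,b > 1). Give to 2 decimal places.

a = 41.02, b = 98.98

Let s = a+b. Mean gives a = μs = 0.293s; mode gives (a−1)/(s−2) = 0.29.
Substituting: 0.293s − 1 = 0.29(s−2) = 0.29s − 0.58, so 0.003s = 0.42 and s = 140.0000.
Then a = 0.293×140.0000 = 41.02 and b = s−a = 98.98.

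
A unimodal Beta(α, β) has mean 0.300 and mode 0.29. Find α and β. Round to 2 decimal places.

With s = α+β: μ = α/s and mode = (α−1)/(s−2). Eliminating α = μs,
μs − 1 = m(s−2) ⇒ s(μ−m) = 1−2m ⇒ s = 0.42/0.010 = 42.0000.
So α = μs = 12.60, β = (1−μ)s = 29.40.

α = 12.60, β = 29.40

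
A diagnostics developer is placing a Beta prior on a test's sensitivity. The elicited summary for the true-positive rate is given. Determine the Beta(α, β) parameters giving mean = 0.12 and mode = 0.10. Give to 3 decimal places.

α = 4.800, β = 35.200

With s = α+β: μ = α/s and mode = (α−1)/(s−2). Eliminating α = μs,
μs − 1 = m(s−2) ⇒ s(μ−m) = 1−2m ⇒ s = 0.80/0.02 = 40.0000.
So α = μs = 4.800, β = (1−μ)s = 35.200.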